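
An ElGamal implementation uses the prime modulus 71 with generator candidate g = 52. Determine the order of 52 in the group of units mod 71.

70

By Lagrange's theorem, ord_71(52) divides φ(71) = 71 − 1 = 70 = 2 · 5 · 7.
Divisors of 70: 1, 2, 5, 7, 10, 14, 35, 70.
Check 52^d mod 71 for each divisor in increasing order:
52^1 ≡ 52 (mod 71)
52^2 ≡ 6 (mod 71)
52^5 ≡ 26 (mod 71)
52^7 ≡ 14 (mod 71)
52^10 ≡ 37 (mod 71)
52^14 ≡ 54 (mod 71)
52^35 ≡ 70 (mod 71)
52^70 ≡ 1 (mod 71) ✓
The smallest such exponent is 70, so the order of 52 is 70.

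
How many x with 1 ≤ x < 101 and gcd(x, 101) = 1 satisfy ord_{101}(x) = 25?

20

φ(101) = 101 − 1 = 100 = 2^2 · 5^2.
Since (Z/101Z)^× is cyclic of order 100, the number of elements of order d is φ(d) when d | 100 and 0 otherwise.
25 = 5^2 divides 100, and φ(25) = 20.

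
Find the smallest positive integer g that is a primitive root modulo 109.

φ(109) = 109 − 1 = 108 = 2^2 · 3^3.
Test candidates g = 2, 3, … against the prime factors q ∈ {2, 3} of φ(109): g is a generator iff g^(108/q) ≢ 1 for every such q.
g = 2: 2^54 ≡ 108; 2^36 ≡ 1 — hits 1, so not a primitive root.
g = 3: 3^54 ≡ 1 — hits 1, so not a primitive root.
g = 4: 4^54 ≡ 1 — hits 1, so not a primitive root.
g = 5: 5^54 ≡ 1 — hits 1, so not a primitive root.
g = 6: 6^54 ≡ 108; 6^36 ≡ 63 — none is 1, so 6 is a primitive root.
The smallest primitive root modulo 109 is 6.

6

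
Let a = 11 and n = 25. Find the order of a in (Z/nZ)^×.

ord(11) | φ(25) = φ(5^2) = 5·(5−1) = 20 = 2^2 · 5.
Divisors of 20: 1, 2, 4, 5, 10, 20.
Check 11^d mod 25 for each divisor in increasing order:
11^1 ≡ 11 (mod 25)
11^2 ≡ 21 (mod 25)
11^4 ≡ 16 (mod 25)
11^5 ≡ 1 (mod 25) ✓
So ord_25(11) = 5.

5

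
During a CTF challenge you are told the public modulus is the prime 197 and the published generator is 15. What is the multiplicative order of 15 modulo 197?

98

Since 15 ∈ (Z/197Z)^×, its order divides φ(197) = 197 − 1 = 196 = 2^2 · 7^2.
Divisors of 196: 1, 2, 4, 7, 14, 28, 49, 98, 196.
Test each divisor d:
15^1 ≡ 15 (mod 197)
15^2 ≡ 28 (mod 197)
15^4 ≡ 193 (mod 197)
15^7 ≡ 93 (mod 197)
15^14 ≡ 178 (mod 197)
15^28 ≡ 164 (mod 197)
15^49 ≡ 196 (mod 197)
15^98 ≡ 1 (mod 197) ✓
The smallest such exponent is 98, so the order of 15 is 98.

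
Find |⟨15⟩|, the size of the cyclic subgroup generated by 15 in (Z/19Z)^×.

Since 15 ∈ (Z/19Z)^×, its order divides φ(19) = 19 − 1 = 18 = 2 · 3^2.
Divisors of 18: 1, 2, 3, 6, 9, 18.
Compute 15^d (mod 19) for the divisors d until we hit 1:
15^1 ≡ 15 (mod 19)
15^2 ≡ 16 (mod 19)
15^3 ≡ 12 (mod 19)
15^6 ≡ 11 (mod 19)
15^9 ≡ 18 (mod 19)
15^18 ≡ 1 (mod 19) ✓
So ord_19(15) = 18.

18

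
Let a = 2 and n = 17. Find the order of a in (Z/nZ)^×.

8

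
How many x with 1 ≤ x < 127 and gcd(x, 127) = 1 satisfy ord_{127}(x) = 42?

12

φ(127) = 127 − 1 = 126 = 2 · 3^2 · 7.
Since (Z/127Z)^× is cyclic of order 126, the number of elements of order d is φ(d) when d | 126 and 0 otherwise.
42 = 2 · 3 · 7 divides 126, and φ(42) = 12.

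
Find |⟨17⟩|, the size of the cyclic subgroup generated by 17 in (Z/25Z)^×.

20

ord(17) | φ(25) = φ(5^2) = 5·(5−1) = 20 = 2^2 · 5.
Divisors of 20: 1, 2, 4, 5, 10, 20.
Evaluate successive powers at the divisors of 20:
17^1 ≡ 17 (mod 25)
17^2 ≡ 14 (mod 25)
17^4 ≡ 21 (mod 25)
17^5 ≡ 7 (mod 25)
17^10 ≡ 24 (mod 25)
17^20 ≡ 1 (mod 25) ✓
Therefore the multiplicative order of 17 modulo 25 is 20.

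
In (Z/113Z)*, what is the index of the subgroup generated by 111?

4

Since 111 ∈ (Z/113Z)^×, its order divides φ(113) = 113 − 1 = 112 = 2^4 · 7.
Divisors of 112: 1, 2, 4, 7, 8, 14, 16, 28, 56, 112.
Check 111^d mod 113 for each divisor in increasing order:
111^1 ≡ 111 (mod 113)
111^2 ≡ 4 (mod 113)
111^4 ≡ 16 (mod 113)
111^7 ≡ 98 (mod 113)
111^8 ≡ 30 (mod 113)
111^14 ≡ 112 (mod 113)
111^16 ≡ 109 (mod 113)
111^28 ≡ 1 (mod 113) ✓
Thus |⟨111⟩| = ord(111) = 28.
The index is φ(113) / ord(111) = 112 / 28 = 4.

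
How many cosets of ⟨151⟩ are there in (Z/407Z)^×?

4

ord(151) | φ(407) = φ(11·37) = (11−1)·(37−1) = 10·36 = 360 = 2^3 · 3^2 · 5.
Divisors of 360: 1, 2, 3, 4, 5, 6, 8, 9, 10, 12, 15, 18, 20, 24, 30, 36, 40, 45, 60, 72, 90, 120, 180, 360.
Compute 151^d (mod 407) for the divisors d until we hit 1:
151^1 ≡ 151 (mod 407)
151^2 ≡ 9 (mod 407)
151^3 ≡ 138 (mod 407)
151^4 ≡ 81 (mod 407)
151^5 ≡ 21 (mod 407)
151^6 ≡ 322 (mod 407)
151^8 ≡ 49 (mod 407)
151^9 ≡ 73 (mod 407)
151^10 ≡ 34 (mod 407)
151^12 ≡ 306 (mod 407)
151^15 ≡ 307 (mod 407)
151^18 ≡ 38 (mod 407)
151^20 ≡ 342 (mod 407)
151^24 ≡ 26 (mod 407)
151^30 ≡ 232 (mod 407)
151^36 ≡ 223 (mod 407)
151^40 ≡ 155 (mod 407)
151^45 ≡ 406 (mod 407)
151^60 ≡ 100 (mod 407)
151^72 ≡ 75 (mod 407)
151^90 ≡ 1 (mod 407) ✓
So ord_407(151) = 90, hence |⟨151⟩| = 90.
[(Z/407Z)^× : ⟨151⟩] = 360/90 = 4.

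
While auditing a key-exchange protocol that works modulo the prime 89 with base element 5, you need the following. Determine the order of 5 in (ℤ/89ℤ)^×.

ord(5) | φ(89) = 89 − 1 = 88 = 2^3 · 11.
Divisors of 88: 1, 2, 4, 8, 11, 22, 44, 88.
Evaluate successive powers at the divisors of 88:
5^1 ≡ 5 (mod 89)
5^2 ≡ 25 (mod 89)
5^4 ≡ 2 (mod 89)
5^8 ≡ 4 (mod 89)
5^11 ≡ 55 (mod 89)
5^22 ≡ 88 (mod 89)
5^44 ≡ 1 (mod 89) ✓
The smallest such exponent is 44, so the order of 5 is 44.

44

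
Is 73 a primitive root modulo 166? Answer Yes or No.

Yes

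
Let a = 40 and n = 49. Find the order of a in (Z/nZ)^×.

The order of 40 must divide φ(49) = φ(7^2) = 7·(7−1) = 42 = 2 · 3 · 7.
Divisors of 42: 1, 2, 3, 6, 7, 14, 21, 42.
Compute 40^d (mod 49) for the divisors d until we hit 1:
40^1 ≡ 40 (mod 49)
40^2 ≡ 32 (mod 49)
40^3 ≡ 6 (mod 49)
40^6 ≡ 36 (mod 49)
40^7 ≡ 19 (mod 49)
40^14 ≡ 18 (mod 49)
40^21 ≡ 48 (mod 49)
40^42 ≡ 1 (mod 49) ✓
Hence ord(40) = 42.

42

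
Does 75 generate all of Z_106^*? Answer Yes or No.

Yes

φ(106) = φ(2)·φ(53) = 1·52 = 52 = 2^2 · 13.
Test 75^(52/q) mod 106 for each prime factor q of 52:
75^26 ≡ 105 (mod 106)  [q = 2: ≢ 1 ✓]
75^4 ≡ 49 (mod 106)  [q = 13: ≢ 1 ✓]
None equal 1, so ord_106(75) = 52: 75 is a primitive root.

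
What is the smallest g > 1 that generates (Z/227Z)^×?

φ(227) = 227 − 1 = 226 = 2 · 113.
g is a primitive root iff g^(226/q) ≢ 1 (mod 227) for each prime q ∈ {2, 113}.
g = 2: 2^113 ≡ 226; 2^2 ≡ 4 — none is 1, so 2 is a primitive root.
The smallest primitive root modulo 227 is 2.

2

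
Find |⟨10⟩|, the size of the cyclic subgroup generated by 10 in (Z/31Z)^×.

15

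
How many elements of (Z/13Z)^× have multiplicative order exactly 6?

φ(13) = 13 − 1 = 12 = 2^2 · 3.
Since (Z/13Z)^× is cyclic of order 12, the number of elements of order d is φ(d) when d | 12 and 0 otherwise.
6 = 2 · 3 divides 12, and φ(6) = 2.

2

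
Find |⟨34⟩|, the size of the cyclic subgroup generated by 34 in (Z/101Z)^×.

100

Since 34 ∈ (Z/101Z)^×, its order divides φ(101) = 101 − 1 = 100 = 2^2 · 5^2.
Divisors of 100: 1, 2, 4, 5, 10, 20, 25, 50, 100.
Compute 34^d (mod 101) for the divisors d until we hit 1:
34^1 ≡ 34
34^2 ≡ 45
34^4 ≡ 5
34^5 ≡ 69
34^10 ≡ 14
34^20 ≡ 95
34^25 ≡ 91
34^50 ≡ 100
34^100 ≡ 1
Therefore the multiplicative order of 34 modulo 101 is 100.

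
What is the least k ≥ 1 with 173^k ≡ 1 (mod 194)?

The order of 173 must divide φ(194) = φ(2)·φ(97) = 1·96 = 96 = 2^5 · 3.
Divisors of 96: 1, 2, 3, 4, 6, 8, 12, 16, 24, 32, 48, 96.
Compute 173^d (mod 194) for the divisors d until we hit 1:
173^1 ≡ 173
173^2 ≡ 53
173^3 ≡ 51
173^4 ≡ 93
173^6 ≡ 79
173^8 ≡ 113
173^12 ≡ 33
173^16 ≡ 159
173^24 ≡ 119
173^32 ≡ 61
173^48 ≡ 193
173^96 ≡ 1
Therefore the multiplicative order of 173 modulo 194 is 96.

96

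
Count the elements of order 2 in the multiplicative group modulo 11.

φ(11) = 11 − 1 = 10 = 2 · 5.
In a cyclic group of order 10, there are φ(d) elements of order d for each divisor d of 10, and zero for non-divisors.
2 | 10, and φ(2) = 2 − 1 = 1.

1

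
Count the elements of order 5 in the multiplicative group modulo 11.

φ(11) = 11 − 1 = 10 = 2 · 5.
(Z/11Z)^× is cyclic (|G| = 10); a cyclic group of order m has exactly φ(d) elements of each order d | m, and none otherwise.
5 | 10, and φ(5) = 5 − 1 = 4.

4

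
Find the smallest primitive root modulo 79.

3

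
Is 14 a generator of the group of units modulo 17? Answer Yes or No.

φ(17) = 17 − 1 = 16 = 2^4.
14 is a primitive root mod 17 iff 14^(φ(17)/q) ≢ 1 for every prime q | φ(17), i.e. q ∈ {2}.
14^8 ≡ 16 (mod 17)  [q = 2: ≢ 1 ✓]
All checks pass, so 14 has order 16 and is a primitive root modulo 17.

Yes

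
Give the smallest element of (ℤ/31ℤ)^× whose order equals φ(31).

φ(31) = 31 − 1 = 30 = 2 · 3 · 5.
g is a primitive root iff g^(30/q) ≢ 1 (mod 31) for each prime q ∈ {2, 3, 5}.
g = 2: 2^15 ≡ 1 — hits 1, so not a primitive root.
g = 3: 3^15 ≡ 30; 3^10 ≡ 25; 3^6 ≡ 16 — none is 1, so 3 is a primitive root.
The smallest primitive root modulo 31 is 3.

3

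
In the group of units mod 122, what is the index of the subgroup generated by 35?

1

The order of 35 must divide φ(122) = φ(2)·φ(61) = 1·60 = 60 = 2^2 · 3 · 5.
Divisors of 60: 1, 2, 3, 4, 5, 6, 10, 12, 15, 20, 30, 60.
Check 35^d mod 122 for each divisor in increasing order:
35^1 ≡ 35
35^2 ≡ 5
35^3 ≡ 53
35^4 ≡ 25
35^5 ≡ 21
35^6 ≡ 3
35^10 ≡ 75
35^12 ≡ 9
35^15 ≡ 111
35^20 ≡ 13
35^30 ≡ 121
35^60 ≡ 1
The order of 35 is 60, so the subgroup it generates has 60 elements.
Index = |(Z/122Z)^×| / |⟨35⟩| = 60 / 60 = 1.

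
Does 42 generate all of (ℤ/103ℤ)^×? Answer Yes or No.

No

φ(103) = 103 − 1 = 102 = 2 · 3 · 17.
An element g generates (Z/103Z)^× iff g^(102/q) ≢ 1 (mod 103) for each prime q ∈ {2, 3, 17}.
42^51 ≡ 102 (mod 103)  [q = 2: ≢ 1 ✓]
42^34 ≡ 1 (mod 103)  [q = 3: ≡ 1 ✗]
42^6 ≡ 34 (mod 103)  [q = 17: ≢ 1 ✓]
Since 42^34 ≡ 1, the order of 42 divides 34 < 102, so 42 is not a primitive root.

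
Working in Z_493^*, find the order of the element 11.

112

ord(11) | φ(493) = φ(17·29) = (17−1)·(29−1) = 16·28 = 448 = 2^6 · 7.
Divisors of 448: 1, 2, 4, 7, 8, 14, 16, 28, 32, 56, 64, 112, 224, 448.
Evaluate successive powers at the divisors of 448:
11^1 ≡ 11
11^2 ≡ 121
11^4 ≡ 344
11^7 ≡ 360
11^8 ≡ 16
11^14 ≡ 434
11^16 ≡ 256
11^28 ≡ 30
11^32 ≡ 460
11^56 ≡ 407
11^64 ≡ 103
11^112 ≡ 1
So ord_493(11) = 112.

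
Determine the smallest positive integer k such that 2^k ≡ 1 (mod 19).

18

Since 2 ∈ (Z/19Z)^×, its order divides φ(19) = 19 − 1 = 18 = 2 · 3^2.
Divisors of 18: 1, 2, 3, 6, 9, 18.
Test each divisor d:
2^1 ≡ 2
2^2 ≡ 4
2^3 ≡ 8
2^6 ≡ 7
2^9 ≡ 18
2^18 ≡ 1
The smallest such exponent is 18, so the order of 2 is 18.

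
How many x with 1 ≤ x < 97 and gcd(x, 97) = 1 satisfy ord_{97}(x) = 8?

4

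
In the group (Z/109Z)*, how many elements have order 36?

12

φ(109) = 109 − 1 = 108 = 2^2 · 3^3.
Since (Z/109Z)^× is cyclic of order 108, the number of elements of order d is φ(d) when d | 108 and 0 otherwise.
36 = 2^2 · 3^2 divides 108, and φ(36) = 12.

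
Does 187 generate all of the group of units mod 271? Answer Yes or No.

φ(271) = 271 − 1 = 270 = 2 · 3^3 · 5.
An element g generates (Z/271Z)^× iff g^(270/q) ≢ 1 (mod 271) for each prime q ∈ {2, 3, 5}.
187^135 ≡ 1 (mod 271)  [q = 2: ≡ 1 ✗]
187^90 ≡ 1 (mod 271)  [q = 3: ≡ 1 ✗]
187^54 ≡ 100 (mod 271)  [q = 5: ≢ 1 ✓]
Since 187^135 ≡ 1, the order of 187 divides 135 < 270, so 187 is not a primitive root.

No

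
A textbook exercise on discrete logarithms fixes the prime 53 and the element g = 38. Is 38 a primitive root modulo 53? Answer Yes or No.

No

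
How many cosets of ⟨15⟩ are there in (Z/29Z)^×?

The order of 15 must divide φ(29) = 29 − 1 = 28 = 2^2 · 7.
Divisors of 28: 1, 2, 4, 7, 14, 28.
Test each divisor d:
15^1 ≡ 15 (mod 29)
15^2 ≡ 22 (mod 29)
15^4 ≡ 20 (mod 29)
15^7 ≡ 17 (mod 29)
15^14 ≡ 28 (mod 29)
15^28 ≡ 1 (mod 29) ✓
Thus |⟨15⟩| = ord(15) = 28.
[(Z/29Z)^× : ⟨15⟩] = 28/28 = 1.

1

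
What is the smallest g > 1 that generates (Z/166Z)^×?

φ(166) = φ(2)·φ(83) = 1·82 = 82 = 2 · 41.
Test candidates g = 2, 3, … against the prime factors q ∈ {2, 41} of φ(166): g is a generator iff g^(82/q) ≢ 1 for every such q.
g = 2: gcd(2, 166) = 2 > 1, not a unit — skip.
g = 3: 3^41 ≡ 1 — hits 1, so not a primitive root.
g = 4: gcd(4, 166) = 2 > 1, not a unit — skip.
g = 5: 5^41 ≡ 165; 5^2 ≡ 25 — none is 1, so 5 is a primitive root.
So 5 is the smallest generator of (Z/166Z)^×.

5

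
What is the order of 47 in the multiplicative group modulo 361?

ord(47) | φ(361) = φ(19^2) = 19·(19−1) = 342 = 2 · 3^2 · 19.
Divisors of 342: 1, 2, 3, 6, 9, 18, 19, 38, 57, 114, 171, 342.
Compute 47^d (mod 361) for the divisors d until we hit 1:
47^1 ≡ 47 (mod 361)
47^2 ≡ 43 (mod 361)
47^3 ≡ 216 (mod 361)
47^6 ≡ 87 (mod 361)
47^9 ≡ 20 (mod 361)
47^18 ≡ 39 (mod 361)
47^19 ≡ 28 (mod 361)
47^38 ≡ 62 (mod 361)
47^57 ≡ 292 (mod 361)
47^114 ≡ 68 (mod 361)
47^171 ≡ 1 (mod 361) ✓
Hence ord(47) = 171.

171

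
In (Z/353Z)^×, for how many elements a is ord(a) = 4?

2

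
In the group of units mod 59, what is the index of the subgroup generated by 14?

1

By Lagrange's theorem, ord_59(14) divides φ(59) = 59 − 1 = 58 = 2 · 29.
Divisors of 58: 1, 2, 29, 58.
Test each divisor d:
14^1 ≡ 14
14^2 ≡ 19
14^29 ≡ 58
14^58 ≡ 1
Thus |⟨14⟩| = ord(14) = 58.
[(Z/59Z)^× : ⟨14⟩] = 58/58 = 1.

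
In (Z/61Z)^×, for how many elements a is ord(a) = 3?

2

φ(61) = 61 − 1 = 60 = 2^2 · 3 · 5.
(Z/61Z)^× is cyclic (|G| = 60); a cyclic group of order m has exactly φ(d) elements of each order d | m, and none otherwise.
3 | 60, and φ(3) = 3 − 1 = 2.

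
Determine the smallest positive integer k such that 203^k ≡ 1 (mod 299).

44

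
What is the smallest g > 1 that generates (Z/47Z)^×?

5

φ(47) = 47 − 1 = 46 = 2 · 23.
g is a primitive root iff g^(46/q) ≢ 1 (mod 47) for each prime q ∈ {2, 23}.
g = 2: 2^23 ≡ 1 — hits 1, so not a primitive root.
g = 3: 3^23 ≡ 1 — hits 1, so not a primitive root.
g = 4: 4^23 ≡ 1 — hits 1, so not a primitive root.
g = 5: 5^23 ≡ 46; 5^2 ≡ 25 — none is 1, so 5 is a primitive root.
The smallest primitive root modulo 47 is 5.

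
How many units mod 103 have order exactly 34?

φ(103) = 103 − 1 = 102 = 2 · 3 · 17.
(Z/103Z)^× is cyclic (|G| = 102); a cyclic group of order m has exactly φ(d) elements of each order d | m, and none otherwise.
34 = 2 · 17 divides 102, and φ(34) = 16.

16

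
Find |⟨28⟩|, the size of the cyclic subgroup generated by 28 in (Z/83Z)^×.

41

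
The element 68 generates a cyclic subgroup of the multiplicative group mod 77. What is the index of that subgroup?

2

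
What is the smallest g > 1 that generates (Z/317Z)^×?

2

φ(317) = 317 − 1 = 316 = 2^2 · 79.
Test candidates g = 2, 3, … against the prime factors q ∈ {2, 79} of φ(317): g is a generator iff g^(316/q) ≢ 1 for every such q.
g = 2: 2^158 ≡ 316; 2^4 ≡ 16 — none is 1, so 2 is a primitive root.
The smallest primitive root modulo 317 is 2.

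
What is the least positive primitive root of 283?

3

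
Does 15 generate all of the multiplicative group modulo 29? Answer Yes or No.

Yes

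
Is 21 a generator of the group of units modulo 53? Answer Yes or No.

Yes

φ(53) = 53 − 1 = 52 = 2^2 · 13.
It suffices to check that the order of 21 is not a proper divisor of 52: compute 21^(52/q) for q ∈ {2, 13}.
21^26 ≡ 52 (mod 53)  [q = 2: ≢ 1 ✓]
21^4 ≡ 24 (mod 53)  [q = 13: ≢ 1 ✓]
None equal 1, so ord_53(21) = 52: 21 is a primitive root.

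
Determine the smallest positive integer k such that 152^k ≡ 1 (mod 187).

10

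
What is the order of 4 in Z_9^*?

ord(4) | φ(9) = φ(3^2) = 3·(3−1) = 6 = 2 · 3.
Divisors of 6: 1, 2, 3, 6.
Check 4^d mod 9 for each divisor in increasing order:
4^1 ≡ 4 (mod 9)
4^2 ≡ 7 (mod 9)
4^3 ≡ 1 (mod 9) ✓
Hence ord(4) = 3.

3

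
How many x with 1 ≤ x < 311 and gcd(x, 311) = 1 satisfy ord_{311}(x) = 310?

120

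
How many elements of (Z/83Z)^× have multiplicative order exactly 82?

40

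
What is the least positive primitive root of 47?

φ(47) = 47 − 1 = 46 = 2 · 23.
Test candidates g = 2, 3, … against the prime factors q ∈ {2, 23} of φ(47): g is a generator iff g^(46/q) ≢ 1 for every such q.
g = 2: 2^23 ≡ 1 — hits 1, so not a primitive root.
g = 3: 3^23 ≡ 1 — hits 1, so not a primitive root.
g = 4: 4^23 ≡ 1 — hits 1, so not a primitive root.
g = 5: 5^23 ≡ 46; 5^2 ≡ 25 — none is 1, so 5 is a primitive root.
So 5 is the smallest generator of (Z/47Z)^×.

5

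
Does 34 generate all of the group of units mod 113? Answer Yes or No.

Yes

φ(113) = 113 − 1 = 112 = 2^4 · 7.
Test 34^(112/q) mod 113 for each prime factor q of 112:
34^56 ≡ 112 (mod 113)  [q = 2: ≢ 1 ✓]
34^16 ≡ 16 (mod 113)  [q = 7: ≢ 1 ✓]
Every test exponent gives a nontrivial residue, hence 34 generates the full group.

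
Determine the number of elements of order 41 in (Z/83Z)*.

φ(83) = 83 − 1 = 82 = 2 · 41.
Since (Z/83Z)^× is cyclic of order 82, the number of elements of order d is φ(d) when d | 82 and 0 otherwise.
41 | 82, and φ(41) = 41 − 1 = 40.

40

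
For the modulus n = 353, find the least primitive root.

3

φ(353) = 353 − 1 = 352 = 2^5 · 11.
Test candidates g = 2, 3, … against the prime factors q ∈ {2, 11} of φ(353): g is a generator iff g^(352/q) ≢ 1 for every such q.
g = 2: 2^176 ≡ 1 — hits 1, so not a primitive root.
g = 3: 3^176 ≡ 352; 3^32 ≡ 140 — none is 1, so 3 is a primitive root.
Hence the least primitive root of 353 is 3.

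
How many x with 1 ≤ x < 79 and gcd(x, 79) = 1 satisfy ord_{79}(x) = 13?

12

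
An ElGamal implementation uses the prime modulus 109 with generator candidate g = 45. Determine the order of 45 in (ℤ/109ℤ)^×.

The order of 45 must divide φ(109) = 109 − 1 = 108 = 2^2 · 3^3.
Divisors of 108: 1, 2, 3, 4, 6, 9, 12, 18, 27, 36, 54, 108.
Compute 45^d (mod 109) for the divisors d until we hit 1:
45^1 ≡ 45 (mod 109)
45^2 ≡ 63 (mod 109)
45^3 ≡ 1 (mod 109) ✓
The smallest such exponent is 3, so the order of 45 is 3.

3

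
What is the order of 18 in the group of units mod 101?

100

By Lagrange's theorem, ord_101(18) divides φ(101) = 101 − 1 = 100 = 2^2 · 5^2.
Divisors of 100: 1, 2, 4, 5, 10, 20, 25, 50, 100.
Check 18^d mod 101 for each divisor in increasing order:
18^1 ≡ 18 (mod 101)
18^2 ≡ 21 (mod 101)
18^4 ≡ 37 (mod 101)
18^5 ≡ 60 (mod 101)
18^10 ≡ 65 (mod 101)
18^20 ≡ 84 (mod 101)
18^25 ≡ 91 (mod 101)
18^50 ≡ 100 (mod 101)
18^100 ≡ 1 (mod 101) ✓
The smallest such exponent is 100, so the order of 18 is 100.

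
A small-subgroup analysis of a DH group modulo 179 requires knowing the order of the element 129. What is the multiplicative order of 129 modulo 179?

89

Since 129 ∈ (Z/179Z)^×, its order divides φ(179) = 179 − 1 = 178 = 2 · 89.
Divisors of 178: 1, 2, 89, 178.
Compute 129^d (mod 179) for the divisors d until we hit 1:
129^1 ≡ 129 (mod 179)
129^2 ≡ 173 (mod 179)
129^89 ≡ 1 (mod 179) ✓
Therefore the multiplicative order of 129 modulo 179 is 89.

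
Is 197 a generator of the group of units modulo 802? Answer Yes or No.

φ(802) = φ(2)·φ(401) = 1·400 = 400 = 2^4 · 5^2.
Test 197^(400/q) mod 802 for each prime factor q of 400:
197^200 ≡ 1 (mod 802)  [q = 2: ≡ 1 ✗]
197^80 ≡ 473 (mod 802)  [q = 5: ≢ 1 ✓]
The check at q = 2 fails, so 197 generates a proper subgroup.

No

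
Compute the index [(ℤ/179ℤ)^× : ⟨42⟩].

Since 42 ∈ (Z/179Z)^×, its order divides φ(179) = 179 − 1 = 178 = 2 · 89.
Divisors of 178: 1, 2, 89, 178.
Evaluate successive powers at the divisors of 178:
42^1 ≡ 42 (mod 179)
42^2 ≡ 153 (mod 179)
42^89 ≡ 1 (mod 179) ✓
The order of 42 is 89, so the subgroup it generates has 89 elements.
Index = |(Z/179Z)^×| / |⟨42⟩| = 178 / 89 = 2.

2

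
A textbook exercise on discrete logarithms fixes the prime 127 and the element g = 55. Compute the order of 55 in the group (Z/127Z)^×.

126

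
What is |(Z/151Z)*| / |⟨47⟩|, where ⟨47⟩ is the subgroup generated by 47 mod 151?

Since 47 ∈ (Z/151Z)^×, its order divides φ(151) = 151 − 1 = 150 = 2 · 3 · 5^2.
Divisors of 150: 1, 2, 3, 5, 6, 10, 15, 25, 30, 50, 75, 150.
Check 47^d mod 151 for each divisor in increasing order:
47^1 ≡ 47 (mod 151)
47^2 ≡ 95 (mod 151)
47^3 ≡ 86 (mod 151)
47^5 ≡ 16 (mod 151)
47^6 ≡ 148 (mod 151)
47^10 ≡ 105 (mod 151)
47^15 ≡ 19 (mod 151)
47^25 ≡ 32 (mod 151)
47^30 ≡ 59 (mod 151)
47^50 ≡ 118 (mod 151)
47^75 ≡ 1 (mod 151) ✓
So ord_151(47) = 75, hence |⟨47⟩| = 75.
Index = |(Z/151Z)^×| / |⟨47⟩| = 150 / 75 = 2.

2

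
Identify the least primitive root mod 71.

7

φ(71) = 71 − 1 = 70 = 2 · 5 · 7.
Test candidates g = 2, 3, … against the prime factors q ∈ {2, 5, 7} of φ(71): g is a generator iff g^(70/q) ≢ 1 for every such q.
g = 2: 2^35 ≡ 1 — hits 1, so not a primitive root.
g = 3: 3^35 ≡ 1 — hits 1, so not a primitive root.
g = 4: 4^35 ≡ 1 — hits 1, so not a primitive root.
g = 5: 5^35 ≡ 1 — hits 1, so not a primitive root.
g = 6: 6^35 ≡ 1 — hits 1, so not a primitive root.
g = 7: 7^35 ≡ 70; 7^14 ≡ 54; 7^10 ≡ 45 — none is 1, so 7 is a primitive root.
Hence the least primitive root of 71 is 7.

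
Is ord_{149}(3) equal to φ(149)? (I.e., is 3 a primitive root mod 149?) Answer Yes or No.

φ(149) = 149 − 1 = 148 = 2^2 · 37.
3 is a primitive root mod 149 iff 3^(φ(149)/q) ≢ 1 for every prime q | φ(149), i.e. q ∈ {2, 37}.
3^74 ≡ 148 (mod 149)  [q = 2: ≢ 1 ✓]
3^4 ≡ 81 (mod 149)  [q = 37: ≢ 1 ✓]
None equal 1, so ord_149(3) = 148: 3 is a primitive root.

Yes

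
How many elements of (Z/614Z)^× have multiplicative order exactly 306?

φ(614) = φ(2)·φ(307) = 1·306 = 306 = 2 · 3^2 · 17.
Since (Z/614Z)^× is cyclic of order 306, the number of elements of order d is φ(d) when d | 306 and 0 otherwise.
306 = 2 · 3^2 · 17 divides 306, and φ(306) = 96.

96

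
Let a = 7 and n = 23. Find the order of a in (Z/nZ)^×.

By Lagrange's theorem, ord_23(7) divides φ(23) = 23 − 1 = 22 = 2 · 11.
Divisors of 22: 1, 2, 11, 22.
Check 7^d mod 23 for each divisor in increasing order:
7^1 ≡ 7
7^2 ≡ 3
7^11 ≡ 22
7^22 ≡ 1
The smallest such exponent is 22, so the order of 7 is 22.

22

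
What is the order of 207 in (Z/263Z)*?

131

By Lagrange's theorem, ord_263(207) divides φ(263) = 263 − 1 = 262 = 2 · 131.
Divisors of 262: 1, 2, 131, 262.
Compute 207^d (mod 263) for the divisors d until we hit 1:
207^1 ≡ 207 (mod 263)
207^2 ≡ 243 (mod 263)
207^131 ≡ 1 (mod 263) ✓
Therefore the multiplicative order of 207 modulo 263 is 131.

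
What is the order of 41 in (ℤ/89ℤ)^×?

88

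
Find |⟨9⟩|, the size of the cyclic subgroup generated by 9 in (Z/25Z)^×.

10

Since 9 ∈ (Z/25Z)^×, its order divides φ(25) = φ(5^2) = 5·(5−1) = 20 = 2^2 · 5.
Divisors of 20: 1, 2, 4, 5, 10, 20.
Check 9^d mod 25 for each divisor in increasing order:
9^1 ≡ 9 (mod 25)
9^2 ≡ 6 (mod 25)
9^4 ≡ 11 (mod 25)
9^5 ≡ 24 (mod 25)
9^10 ≡ 1 (mod 25) ✓
The smallest such exponent is 10, so the order of 9 is 10.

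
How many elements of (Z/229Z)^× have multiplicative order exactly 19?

φ(229) = 229 − 1 = 228 = 2^2 · 3 · 19.
In a cyclic group of order 228, there are φ(d) elements of order d for each divisor d of 228, and zero for non-divisors.
19 | 228, and φ(19) = 19 − 1 = 18.

18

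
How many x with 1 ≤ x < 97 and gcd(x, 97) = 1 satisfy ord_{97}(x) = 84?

φ(97) = 97 − 1 = 96 = 2^5 · 3.
Since (Z/97Z)^× is cyclic of order 96, the number of elements of order d is φ(d) when d | 96 and 0 otherwise.
Here 96 is not a multiple of 84, so there are no elements of order 84.

0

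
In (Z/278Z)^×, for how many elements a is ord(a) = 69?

44

φ(278) = φ(2)·φ(139) = 1·138 = 138 = 2 · 3 · 23.
In a cyclic group of order 138, there are φ(d) elements of order d for each divisor d of 138, and zero for non-divisors.
69 = 3 · 23 divides 138, and φ(69) = 44.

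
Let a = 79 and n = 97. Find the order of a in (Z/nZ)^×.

16

The order of 79 must divide φ(97) = 97 − 1 = 96 = 2^5 · 3.
Divisors of 96: 1, 2, 3, 4, 6, 8, 12, 16, 24, 32, 48, 96.
Check 79^d mod 97 for each divisor in increasing order:
79^1 ≡ 79 (mod 97)
79^2 ≡ 33 (mod 97)
79^3 ≡ 85 (mod 97)
79^4 ≡ 22 (mod 97)
79^6 ≡ 47 (mod 97)
79^8 ≡ 96 (mod 97)
79^12 ≡ 75 (mod 97)
79^16 ≡ 1 (mod 97) ✓
The smallest such exponent is 16, so the order of 79 is 16.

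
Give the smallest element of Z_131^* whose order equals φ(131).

2

φ(131) = 131 − 1 = 130 = 2 · 5 · 13.
Test candidates g = 2, 3, … against the prime factors q ∈ {2, 5, 13} of φ(131): g is a generator iff g^(130/q) ≢ 1 for every such q.
g = 2: 2^65 ≡ 130; 2^26 ≡ 53; 2^10 ≡ 107 — none is 1, so 2 is a primitive root.
The smallest primitive root modulo 131 is 2.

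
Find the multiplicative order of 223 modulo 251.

ord(223) | φ(251) = 251 − 1 = 250 = 2 · 5^3.
Divisors of 250: 1, 2, 5, 10, 25, 50, 125, 250.
Compute 223^d (mod 251) for the divisors d until we hit 1:
223^1 ≡ 223
223^2 ≡ 31
223^5 ≡ 200
223^10 ≡ 91
223^25 ≡ 102
223^50 ≡ 113
223^125 ≡ 250
223^250 ≡ 1
Hence ord(223) = 250.

250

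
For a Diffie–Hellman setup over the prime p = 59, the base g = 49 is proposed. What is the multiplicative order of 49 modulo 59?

29

By Lagrange's theorem, ord_59(49) divides φ(59) = 59 − 1 = 58 = 2 · 29.
Divisors of 58: 1, 2, 29, 58.
Test each divisor d:
49^1 ≡ 49 (mod 59)
49^2 ≡ 41 (mod 59)
49^29 ≡ 1 (mod 59) ✓
So ord_59(49) = 29.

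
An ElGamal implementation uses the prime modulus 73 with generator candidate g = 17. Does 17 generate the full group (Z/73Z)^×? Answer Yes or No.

No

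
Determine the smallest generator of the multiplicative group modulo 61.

φ(61) = 61 − 1 = 60 = 2^2 · 3 · 5.
g is a primitive root iff g^(60/q) ≢ 1 (mod 61) for each prime q ∈ {2, 3, 5}.
g = 2: 2^30 ≡ 60; 2^20 ≡ 47; 2^12 ≡ 9 — none is 1, so 2 is a primitive root.
The smallest primitive root modulo 61 is 2.

2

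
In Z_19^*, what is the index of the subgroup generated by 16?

By Lagrange's theorem, ord_19(16) divides φ(19) = 19 − 1 = 18 = 2 · 3^2.
Divisors of 18: 1, 2, 3, 6, 9, 18.
Evaluate successive powers at the divisors of 18:
16^1 ≡ 16 (mod 19)
16^2 ≡ 9 (mod 19)
16^3 ≡ 11 (mod 19)
16^6 ≡ 7 (mod 19)
16^9 ≡ 1 (mod 19) ✓
Thus |⟨16⟩| = ord(16) = 9.
The index is φ(19) / ord(16) = 18 / 9 = 2.

2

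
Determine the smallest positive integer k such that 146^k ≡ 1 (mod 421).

210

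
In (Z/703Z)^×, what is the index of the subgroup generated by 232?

72

The order of 232 must divide φ(703) = φ(19·37) = (19−1)·(37−1) = 18·36 = 648 = 2^3 · 3^4.
Divisors of 648: 1, 2, 3, 4, 6, 8, 9, 12, 18, 24, 27, 36, 54, 72, 81, 108, 162, 216, 324, 648.
Check 232^d mod 703 for each divisor in increasing order:
232^1 ≡ 232 (mod 703)
232^2 ≡ 396 (mod 703)
232^3 ≡ 482 (mod 703)
232^4 ≡ 47 (mod 703)
232^6 ≡ 334 (mod 703)
232^8 ≡ 100 (mod 703)
232^9 ≡ 1 (mod 703) ✓
So ord_703(232) = 9, hence |⟨232⟩| = 9.
Index = |(Z/703Z)^×| / |⟨232⟩| = 648 / 9 = 72.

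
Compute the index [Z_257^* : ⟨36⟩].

2

ord(36) | φ(257) = 257 − 1 = 256 = 2^8.
Divisors of 256: 1, 2, 4, 8, 16, 32, 64, 128, 256.
Test each divisor d:
36^1 ≡ 36
36^2 ≡ 11
36^4 ≡ 121
36^8 ≡ 249
36^16 ≡ 64
36^32 ≡ 241
36^64 ≡ 256
36^128 ≡ 1
Thus |⟨36⟩| = ord(36) = 128.
Index = |(Z/257Z)^×| / |⟨36⟩| = 256 / 128 = 2.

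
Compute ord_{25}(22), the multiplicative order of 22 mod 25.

20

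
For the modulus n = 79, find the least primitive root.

3

φ(79) = 79 − 1 = 78 = 2 · 3 · 13.
Test candidates g = 2, 3, … against the prime factors q ∈ {2, 3, 13} of φ(79): g is a generator iff g^(78/q) ≢ 1 for every such q.
g = 2: 2^39 ≡ 1 — hits 1, so not a primitive root.
g = 3: 3^39 ≡ 78; 3^26 ≡ 23; 3^6 ≡ 18 — none is 1, so 3 is a primitive root.
The smallest primitive root modulo 79 is 3.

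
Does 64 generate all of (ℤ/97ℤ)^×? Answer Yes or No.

φ(97) = 97 − 1 = 96 = 2^5 · 3.
Test 64^(96/q) mod 97 for each prime factor q of 96:
64^48 ≡ 1 (mod 97)  [q = 2: ≡ 1 ✗]
64^32 ≡ 1 (mod 97)  [q = 3: ≡ 1 ✗]
Since 64^48 ≡ 1, the order of 64 divides 48 < 96, so 64 is not a primitive root.

No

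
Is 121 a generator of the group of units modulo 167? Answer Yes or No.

No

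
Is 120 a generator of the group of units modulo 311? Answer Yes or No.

φ(311) = 311 − 1 = 310 = 2 · 5 · 31.
An element g generates (Z/311Z)^× iff g^(310/q) ≢ 1 (mod 311) for each prime q ∈ {2, 5, 31}.
120^155 ≡ 1 (mod 311)  [q = 2: ≡ 1 ✗]
120^62 ≡ 36 (mod 311)  [q = 5: ≢ 1 ✓]
120^10 ≡ 24 (mod 311)  [q = 31: ≢ 1 ✓]
The check at q = 2 fails, so 120 generates a proper subgroup.

No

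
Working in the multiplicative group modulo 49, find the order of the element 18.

The order of 18 must divide φ(49) = φ(7^2) = 7·(7−1) = 42 = 2 · 3 · 7.
Divisors of 42: 1, 2, 3, 6, 7, 14, 21, 42.
Test each divisor d:
18^1 ≡ 18
18^2 ≡ 30
18^3 ≡ 1
The smallest such exponent is 3, so the order of 18 is 3.

3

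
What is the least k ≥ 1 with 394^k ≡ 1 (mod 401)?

The order of 394 must divide φ(401) = 401 − 1 = 400 = 2^4 · 5^2.
Divisors of 400: 1, 2, 4, 5, 8, 10, 16, 20, 25, 40, 50, 80, 100, 200, 400.
Check 394^d mod 401 for each divisor in increasing order:
394^1 ≡ 394 (mod 401)
394^2 ≡ 49 (mod 401)
394^4 ≡ 396 (mod 401)
394^5 ≡ 35 (mod 401)
394^8 ≡ 25 (mod 401)
394^10 ≡ 22 (mod 401)
394^16 ≡ 224 (mod 401)
394^20 ≡ 83 (mod 401)
394^25 ≡ 98 (mod 401)
394^40 ≡ 72 (mod 401)
394^50 ≡ 381 (mod 401)
394^80 ≡ 372 (mod 401)
394^100 ≡ 400 (mod 401)
394^200 ≡ 1 (mod 401) ✓
Therefore the multiplicative order of 394 modulo 401 is 200.

200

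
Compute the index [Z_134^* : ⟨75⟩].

3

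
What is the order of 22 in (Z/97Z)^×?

4

ord(22) | φ(97) = 97 − 1 = 96 = 2^5 · 3.
Divisors of 96: 1, 2, 3, 4, 6, 8, 12, 16, 24, 32, 48, 96.
Test each divisor d:
22^1 ≡ 22 (mod 97)
22^2 ≡ 96 (mod 97)
22^3 ≡ 75 (mod 97)
22^4 ≡ 1 (mod 97) ✓
Hence ord(22) = 4.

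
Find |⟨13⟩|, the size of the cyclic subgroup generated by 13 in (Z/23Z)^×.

ord(13) | φ(23) = 23 − 1 = 22 = 2 · 11.
Divisors of 22: 1, 2, 11, 22.
Evaluate successive powers at the divisors of 22:
13^1 ≡ 13 (mod 23)
13^2 ≡ 8 (mod 23)
13^11 ≡ 1 (mod 23) ✓
So ord_23(13) = 11.

11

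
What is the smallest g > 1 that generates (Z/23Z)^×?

φ(23) = 23 − 1 = 22 = 2 · 11.
g is a primitive root iff g^(22/q) ≢ 1 (mod 23) for each prime q ∈ {2, 11}.
g = 2: 2^11 ≡ 1 — hits 1, so not a primitive root.
g = 3: 3^11 ≡ 1 — hits 1, so not a primitive root.
g = 4: 4^11 ≡ 1 — hits 1, so not a primitive root.
g = 5: 5^11 ≡ 22; 5^2 ≡ 2 — none is 1, so 5 is a primitive root.
The smallest primitive root modulo 23 is 5.

5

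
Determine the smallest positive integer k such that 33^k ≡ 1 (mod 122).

The order of 33 must divide φ(122) = φ(2)·φ(61) = 1·60 = 60 = 2^2 · 3 · 5.
Divisors of 60: 1, 2, 3, 4, 5, 6, 10, 12, 15, 20, 30, 60.
Check 33^d mod 122 for each divisor in increasing order:
33^1 ≡ 33 (mod 122)
33^2 ≡ 113 (mod 122)
33^3 ≡ 69 (mod 122)
33^4 ≡ 81 (mod 122)
33^5 ≡ 111 (mod 122)
33^6 ≡ 3 (mod 122)
33^10 ≡ 121 (mod 122)
33^12 ≡ 9 (mod 122)
33^15 ≡ 11 (mod 122)
33^20 ≡ 1 (mod 122) ✓
Hence ord(33) = 20.

20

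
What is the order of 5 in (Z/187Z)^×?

80

By Lagrange's theorem, ord_187(5) divides φ(187) = φ(11·17) = (11−1)·(17−1) = 10·16 = 160 = 2^5 · 5.
Divisors of 160: 1, 2, 4, 5, 8, 10, 16, 20, 32, 40, 80, 160.
Check 5^d mod 187 for each divisor in increasing order:
5^1 ≡ 5 (mod 187)
5^2 ≡ 25 (mod 187)
5^4 ≡ 64 (mod 187)
5^5 ≡ 133 (mod 187)
5^8 ≡ 169 (mod 187)
5^10 ≡ 111 (mod 187)
5^16 ≡ 137 (mod 187)
5^20 ≡ 166 (mod 187)
5^32 ≡ 69 (mod 187)
5^40 ≡ 67 (mod 187)
5^80 ≡ 1 (mod 187) ✓
So ord_187(5) = 80.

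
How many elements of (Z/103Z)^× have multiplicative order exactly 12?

φ(103) = 103 − 1 = 102 = 2 · 3 · 17.
Since (Z/103Z)^× is cyclic of order 102, the number of elements of order d is φ(d) when d | 102 and 0 otherwise.
12 does not divide 102, so no element of (Z/103Z)^× has order 12.

0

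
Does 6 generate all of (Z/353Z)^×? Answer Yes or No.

No

φ(353) = 353 − 1 = 352 = 2^5 · 11.
Test 6^(352/q) mod 353 for each prime factor q of 352:
6^176 ≡ 352 (mod 353)  [q = 2: ≢ 1 ✓]
6^32 ≡ 1 (mod 353)  [q = 11: ≡ 1 ✗]
6^32 ≡ 1 shows ord(6) | 32, strictly less than φ(353); not a primitive root.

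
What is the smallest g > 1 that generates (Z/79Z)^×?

3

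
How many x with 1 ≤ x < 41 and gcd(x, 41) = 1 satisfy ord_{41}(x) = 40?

φ(41) = 41 − 1 = 40 = 2^3 · 5.
In a cyclic group of order 40, there are φ(d) elements of order d for each divisor d of 40, and zero for non-divisors.
40 = 2^3 · 5 divides 40, and φ(40) = 16.

16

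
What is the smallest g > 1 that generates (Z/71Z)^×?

φ(71) = 71 − 1 = 70 = 2 · 5 · 7.
g is a primitive root iff g^(70/q) ≢ 1 (mod 71) for each prime q ∈ {2, 5, 7}.
g = 2: 2^35 ≡ 1 — hits 1, so not a primitive root.
g = 3: 3^35 ≡ 1 — hits 1, so not a primitive root.
g = 4: 4^35 ≡ 1 — hits 1, so not a primitive root.
g = 5: 5^35 ≡ 1 — hits 1, so not a primitive root.
g = 6: 6^35 ≡ 1 — hits 1, so not a primitive root.
g = 7: 7^35 ≡ 70; 7^14 ≡ 54; 7^10 ≡ 45 — none is 1, so 7 is a primitive root.
So 7 is the smallest generator of (Z/71Z)^×.

7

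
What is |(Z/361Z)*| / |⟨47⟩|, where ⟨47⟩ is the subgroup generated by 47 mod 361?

ord(47) | φ(361) = φ(19^2) = 19·(19−1) = 342 = 2 · 3^2 · 19.
Divisors of 342: 1, 2, 3, 6, 9, 18, 19, 38, 57, 114, 171, 342.
Compute 47^d (mod 361) for the divisors d until we hit 1:
47^1 ≡ 47
47^2 ≡ 43
47^3 ≡ 216
47^6 ≡ 87
47^9 ≡ 20
47^18 ≡ 39
47^19 ≡ 28
47^38 ≡ 62
47^57 ≡ 292
47^114 ≡ 68
47^171 ≡ 1
Thus |⟨47⟩| = ord(47) = 171.
The index is φ(361) / ord(47) = 342 / 171 = 2.

2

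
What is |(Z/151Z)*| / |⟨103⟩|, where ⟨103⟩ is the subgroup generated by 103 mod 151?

By Lagrange's theorem, ord_151(103) divides φ(151) = 151 − 1 = 150 = 2 · 3 · 5^2.
Divisors of 150: 1, 2, 3, 5, 6, 10, 15, 25, 30, 50, 75, 150.
Test each divisor d:
103^1 ≡ 103 (mod 151)
103^2 ≡ 39 (mod 151)
103^3 ≡ 91 (mod 151)
103^5 ≡ 76 (mod 151)
103^6 ≡ 127 (mod 151)
103^10 ≡ 38 (mod 151)
103^15 ≡ 19 (mod 151)
103^25 ≡ 118 (mod 151)
103^30 ≡ 59 (mod 151)
103^50 ≡ 32 (mod 151)
103^75 ≡ 1 (mod 151) ✓
The order of 103 is 75, so the subgroup it generates has 75 elements.
The index is φ(151) / ord(103) = 150 / 75 = 2.

2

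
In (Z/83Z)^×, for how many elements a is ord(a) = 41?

40

φ(83) = 83 − 1 = 82 = 2 · 41.
Since (Z/83Z)^× is cyclic of order 82, the number of elements of order d is φ(d) when d | 82 and 0 otherwise.
41 | 82, and φ(41) = 41 − 1 = 40.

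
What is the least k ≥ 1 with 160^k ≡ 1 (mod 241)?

15

Since 160 ∈ (Z/241Z)^×, its order divides φ(241) = 241 − 1 = 240 = 2^4 · 3 · 5.
Divisors of 240: 1, 2, 3, 4, 5, 6, 8, 10, 12, 15, 16, 20, 24, 30, 40, 48, 60, 80, 120, 240.
Compute 160^d (mod 241) for the divisors d until we hit 1:
160^1 ≡ 160 (mod 241)
160^2 ≡ 54 (mod 241)
160^3 ≡ 205 (mod 241)
160^4 ≡ 24 (mod 241)
160^5 ≡ 225 (mod 241)
160^6 ≡ 91 (mod 241)
160^8 ≡ 94 (mod 241)
160^10 ≡ 15 (mod 241)
160^12 ≡ 87 (mod 241)
160^15 ≡ 1 (mod 241) ✓
So ord_241(160) = 15.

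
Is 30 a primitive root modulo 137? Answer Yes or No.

φ(137) = 137 − 1 = 136 = 2^3 · 17.
30 is a primitive root mod 137 iff 30^(φ(137)/q) ≢ 1 for every prime q | φ(137), i.e. q ∈ {2, 17}.
30^68 ≡ 1 (mod 137)  [q = 2: ≡ 1 ✗]
30^8 ≡ 122 (mod 137)  [q = 17: ≢ 1 ✓]
30^68 ≡ 1 shows ord(30) | 68, strictly less than φ(137); not a primitive root.

No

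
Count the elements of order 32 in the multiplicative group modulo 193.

16

φ(193) = 193 − 1 = 192 = 2^6 · 3.
In a cyclic group of order 192, there are φ(d) elements of order d for each divisor d of 192, and zero for non-divisors.
32 = 2^5 divides 192, and φ(32) = 16.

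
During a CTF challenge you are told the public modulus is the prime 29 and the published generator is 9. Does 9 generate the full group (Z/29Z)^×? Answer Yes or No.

φ(29) = 29 − 1 = 28 = 2^2 · 7.
Test 9^(28/q) mod 29 for each prime factor q of 28:
9^14 ≡ 1 (mod 29)  [q = 2: ≡ 1 ✗]
9^4 ≡ 7 (mod 29)  [q = 7: ≢ 1 ✓]
Since 9^14 ≡ 1, the order of 9 divides 14 < 28, so 9 is not a primitive root.

No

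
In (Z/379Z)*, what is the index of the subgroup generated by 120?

2

Since 120 ∈ (Z/379Z)^×, its order divides φ(379) = 379 − 1 = 378 = 2 · 3^3 · 7.
Divisors of 378: 1, 2, 3, 6, 7, 9, 14, 18, 21, 27, 42, 54, 63, 126, 189, 378.
Evaluate successive powers at the divisors of 378:
120^1 ≡ 120
120^2 ≡ 377
120^3 ≡ 139
120^6 ≡ 371
120^7 ≡ 177
120^9 ≡ 25
120^14 ≡ 251
120^18 ≡ 246
120^21 ≡ 84
120^27 ≡ 86
120^42 ≡ 234
120^54 ≡ 195
120^63 ≡ 327
120^126 ≡ 51
120^189 ≡ 1
Thus |⟨120⟩| = ord(120) = 189.
Index = |(Z/379Z)^×| / |⟨120⟩| = 378 / 189 = 2.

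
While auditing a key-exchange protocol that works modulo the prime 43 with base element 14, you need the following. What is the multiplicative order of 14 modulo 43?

21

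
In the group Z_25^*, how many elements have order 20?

8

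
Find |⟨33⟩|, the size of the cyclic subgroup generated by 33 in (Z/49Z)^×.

42

ord(33) | φ(49) = φ(7^2) = 7·(7−1) = 42 = 2 · 3 · 7.
Divisors of 42: 1, 2, 3, 6, 7, 14, 21, 42.
Check 33^d mod 49 for each divisor in increasing order:
33^1 ≡ 33 (mod 49)
33^2 ≡ 11 (mod 49)
33^3 ≡ 20 (mod 49)
33^6 ≡ 8 (mod 49)
33^7 ≡ 19 (mod 49)
33^14 ≡ 18 (mod 49)
33^21 ≡ 48 (mod 49)
33^42 ≡ 1 (mod 49) ✓
Therefore the multiplicative order of 33 modulo 49 is 42.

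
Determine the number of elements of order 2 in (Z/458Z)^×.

1

φ(458) = φ(2)·φ(229) = 1·228 = 228 = 2^2 · 3 · 19.
(Z/458Z)^× is cyclic (|G| = 228); a cyclic group of order m has exactly φ(d) elements of each order d | m, and none otherwise.
2 | 228, and φ(2) = 2 − 1 = 1.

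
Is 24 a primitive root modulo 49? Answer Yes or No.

φ(49) = φ(7^2) = 7·(7−1) = 42 = 2 · 3 · 7.
24 is a primitive root mod 49 iff 24^(φ(49)/q) ≢ 1 for every prime q | φ(49), i.e. q ∈ {2, 3, 7}.
24^21 ≡ 48 (mod 49)  [q = 2: ≢ 1 ✓]
24^14 ≡ 30 (mod 49)  [q = 3: ≢ 1 ✓]
24^6 ≡ 36 (mod 49)  [q = 7: ≢ 1 ✓]
All checks pass, so 24 has order 42 and is a primitive root modulo 49.

Yes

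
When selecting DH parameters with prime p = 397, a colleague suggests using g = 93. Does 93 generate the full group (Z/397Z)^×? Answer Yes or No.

No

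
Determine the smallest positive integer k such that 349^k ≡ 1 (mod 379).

126

The order of 349 must divide φ(379) = 379 − 1 = 378 = 2 · 3^3 · 7.
Divisors of 378: 1, 2, 3, 6, 7, 9, 14, 18, 21, 27, 42, 54, 63, 126, 189, 378.
Test each divisor d:
349^1 ≡ 349 (mod 379)
349^2 ≡ 142 (mod 379)
349^3 ≡ 288 (mod 379)
349^6 ≡ 322 (mod 379)
349^7 ≡ 194 (mod 379)
349^9 ≡ 260 (mod 379)
349^14 ≡ 115 (mod 379)
349^18 ≡ 138 (mod 379)
349^21 ≡ 328 (mod 379)
349^27 ≡ 254 (mod 379)
349^42 ≡ 327 (mod 379)
349^54 ≡ 86 (mod 379)
349^63 ≡ 378 (mod 379)
349^126 ≡ 1 (mod 379) ✓
Therefore the multiplicative order of 349 modulo 379 is 126.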